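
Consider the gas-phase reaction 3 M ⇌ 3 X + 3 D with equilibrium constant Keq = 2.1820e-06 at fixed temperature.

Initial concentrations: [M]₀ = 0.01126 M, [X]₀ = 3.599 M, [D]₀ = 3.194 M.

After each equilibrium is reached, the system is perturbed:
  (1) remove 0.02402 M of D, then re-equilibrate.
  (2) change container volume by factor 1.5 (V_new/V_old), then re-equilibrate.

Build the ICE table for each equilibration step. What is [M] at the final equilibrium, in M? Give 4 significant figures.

Q₀ = 1.0640e+09 vs Keq = 2.1820e-06 ⇒ Q>K, reverse
Step 1:
                   M          X          D
  Initial    0.01126      3.599      3.194
  Change       3.111     -3.111     -3.111
  Equil        3.122      0.488    0.08299
  solve Keq expr → x = -1.037; check Q = 2.1820e-06
Then remove 0.02402 M of D.
Step 2:
                   M          X          D
  Initial      3.122      0.488    0.05897
  Change     -0.0202     0.0202     0.0202
  Equil        3.102     0.5082    0.07917
  solve Keq expr → x = 0.006735; check Q = 2.1820e-06
Then change container volume by factor 1.5 (V_new/V_old).
Step 3:
                   M          X          D
  Initial      2.068     0.3388    0.05278
  Change    -0.02101    0.02101    0.02101
  Equil        2.047     0.3598    0.07379
  solve Keq expr → x = 0.007003; check Q = 2.1820e-06

[M]_eq = 2.047 M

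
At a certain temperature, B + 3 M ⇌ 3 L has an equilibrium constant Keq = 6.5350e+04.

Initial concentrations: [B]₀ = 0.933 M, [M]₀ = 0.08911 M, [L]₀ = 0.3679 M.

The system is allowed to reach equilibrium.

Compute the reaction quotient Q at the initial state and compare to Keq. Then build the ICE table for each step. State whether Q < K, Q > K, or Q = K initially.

Q₀ = 75.43 vs Keq = 6.5350e+04 ⇒ Q<K, forward
Step 1:
                    B           M           L
  init          0.933     0.08911      0.3679
  Δ          -0.02589    -0.07768     0.07768
  eq           0.9071     0.01143      0.4456
  solve Keq expr → x = 0.02589; check Q = 6.5350e+04

Q₀ = 75.43; Q < K (proceeds forward)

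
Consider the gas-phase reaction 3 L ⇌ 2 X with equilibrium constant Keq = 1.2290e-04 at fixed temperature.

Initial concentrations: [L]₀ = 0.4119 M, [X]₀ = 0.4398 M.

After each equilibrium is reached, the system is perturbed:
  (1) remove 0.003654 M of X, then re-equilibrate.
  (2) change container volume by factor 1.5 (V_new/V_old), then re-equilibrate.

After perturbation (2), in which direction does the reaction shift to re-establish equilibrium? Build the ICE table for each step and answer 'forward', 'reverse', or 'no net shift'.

Direction: reverse

Q₀ = 2.768 vs Keq = 1.2290e-04 ⇒ Q>K, reverse
Step 1:
                   L          X
  init        0.4119     0.4398
  Δ           0.6417    -0.4278
  eq           1.054    0.01199
  solve Keq expr → x = -0.2139; check Q = 1.2290e-04
Then remove 0.003654 M of X.
Step 2:
                   L          X
  init         1.054   0.008335
  Δ        -0.005344   0.003563
  eq           1.048     0.0119
  solve Keq expr → x = 0.001781; check Q = 1.2290e-04
Then change container volume by factor 1.5 (V_new/V_old).
Step 3:
                   L          X
  init        0.6988   0.007932
  Δ         0.002139  -0.001426
  eq           0.701   0.006506
  solve Keq expr → x = -7.1292e-04; check Q = 1.2290e-04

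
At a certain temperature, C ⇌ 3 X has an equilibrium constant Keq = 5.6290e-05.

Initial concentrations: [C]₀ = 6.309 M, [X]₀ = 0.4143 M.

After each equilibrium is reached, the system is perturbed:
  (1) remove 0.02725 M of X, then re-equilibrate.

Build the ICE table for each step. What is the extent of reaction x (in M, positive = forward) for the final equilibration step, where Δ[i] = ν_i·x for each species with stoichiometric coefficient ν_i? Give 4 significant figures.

x = 0.009072 M

Q₀ = 0.01127 vs Keq = 5.6290e-05 ⇒ Q>K, reverse
Step 1:
                  C         X
  I           6.309    0.4143
  C          0.1144   -0.3431
  E           6.423   0.07124
  solve Keq expr → x = -0.1144; check Q = 5.6290e-05
Then remove 0.02725 M of X.
Step 2:
                  C         X
  I           6.423   0.04399
  C       -0.009072   0.02722
  E           6.414   0.07121
  solve Keq expr → x = 0.009072; check Q = 5.6290e-05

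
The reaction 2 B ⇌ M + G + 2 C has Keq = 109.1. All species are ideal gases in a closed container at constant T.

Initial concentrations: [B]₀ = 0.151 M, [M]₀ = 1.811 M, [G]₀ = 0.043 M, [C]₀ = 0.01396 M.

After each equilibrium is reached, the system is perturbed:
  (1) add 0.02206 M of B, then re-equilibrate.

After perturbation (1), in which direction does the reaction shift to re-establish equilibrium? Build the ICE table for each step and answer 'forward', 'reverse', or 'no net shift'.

Direction: forward

Q₀ = 6.6559e-04 vs Keq = 109.1 ⇒ Q<K, forward
Step 1:
                    B           M           G           C
  init          0.151       1.811       0.043     0.01396
  Δ            -0.144     0.07198     0.07198       0.144
  eq         0.007035       1.883       0.115      0.1579
  solve Keq expr → x = 0.07198; check Q = 109.1
Then add 0.02206 M of B.
Step 2:
                    B           M           G           C
  init         0.0291       1.883       0.115      0.1579
  Δ          -0.02076     0.01038     0.01038     0.02076
  eq         0.008334       1.893      0.1254      0.1787
  solve Keq expr → x = 0.01038; check Q = 109.1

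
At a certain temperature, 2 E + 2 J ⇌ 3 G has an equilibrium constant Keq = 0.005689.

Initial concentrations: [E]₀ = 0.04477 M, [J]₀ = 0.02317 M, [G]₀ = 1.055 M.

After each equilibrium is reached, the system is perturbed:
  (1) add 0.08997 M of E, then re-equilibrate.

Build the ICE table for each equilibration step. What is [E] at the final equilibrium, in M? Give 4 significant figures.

[E]_eq = 0.7633 M

Q₀ = 1.0913e+06 vs Keq = 0.005689 ⇒ Q>K, reverse
Step 1:
                   E          J          G
  Initial    0.04477    0.02317      1.055
  Change      0.6339     0.6339    -0.9508
  Equil       0.6786      0.657     0.1042
  solve Keq expr → x = -0.3169; check Q = 0.005689
Then add 0.08997 M of E.
Step 2:
                   E          J          G
  Initial     0.7686      0.657     0.1042
  Change   -0.005264  -0.005264   0.007896
  Equil       0.7633     0.6518     0.1121
  solve Keq expr → x = 0.002632; check Q = 0.005689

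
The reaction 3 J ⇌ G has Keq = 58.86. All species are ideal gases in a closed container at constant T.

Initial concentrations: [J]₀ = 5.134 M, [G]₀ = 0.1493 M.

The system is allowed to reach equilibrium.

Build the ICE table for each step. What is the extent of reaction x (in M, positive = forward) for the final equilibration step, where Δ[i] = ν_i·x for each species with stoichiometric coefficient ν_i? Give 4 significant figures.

x = 1.608 M

Q₀ = 0.001103 vs Keq = 58.86 ⇒ Q<K, forward
Step 1:
                   J          G
  Initial      5.134     0.1493
  Change      -4.824      1.608
  Equil       0.3102      1.757
  solve Keq expr → x = 1.608; check Q = 58.86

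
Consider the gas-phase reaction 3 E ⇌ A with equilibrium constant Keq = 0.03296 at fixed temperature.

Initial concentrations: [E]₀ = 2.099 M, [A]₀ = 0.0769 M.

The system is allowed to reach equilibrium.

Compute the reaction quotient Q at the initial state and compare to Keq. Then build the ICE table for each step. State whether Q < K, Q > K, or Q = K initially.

Q₀ = 0.008316 vs Keq = 0.03296 ⇒ Q<K, forward
Step 1:
                   E          A
  init         2.099     0.0769
  Δ          -0.3231     0.1077
  eq           1.776     0.1846
  solve Keq expr → x = 0.1077; check Q = 0.03296

Q₀ = 0.008316; Q < K (proceeds forward)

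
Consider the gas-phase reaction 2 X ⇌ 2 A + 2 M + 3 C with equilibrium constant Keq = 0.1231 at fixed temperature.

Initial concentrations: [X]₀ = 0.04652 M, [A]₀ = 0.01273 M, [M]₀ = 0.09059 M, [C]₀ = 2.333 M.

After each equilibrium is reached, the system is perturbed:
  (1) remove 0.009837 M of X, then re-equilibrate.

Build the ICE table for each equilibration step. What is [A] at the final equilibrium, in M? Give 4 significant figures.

[A]_eq = 0.02414 M

Q₀ = 0.007803 vs Keq = 0.1231 ⇒ Q<K, forward
Step 1:
                    X           A           M           C
  I           0.04652     0.01273     0.09059       2.333
  C          -0.01556     0.01556     0.01556     0.02334
  E           0.03096     0.02829      0.1062       2.356
  solve Keq expr → x = 0.00778; check Q = 0.1231
Then remove 0.009837 M of X.
Step 2:
                    X           A           M           C
  I           0.02112     0.02829      0.1062       2.356
  C          0.004155   -0.004155   -0.004155   -0.006233
  E           0.02528     0.02414       0.102        2.35
  solve Keq expr → x = -0.002078; check Q = 0.1231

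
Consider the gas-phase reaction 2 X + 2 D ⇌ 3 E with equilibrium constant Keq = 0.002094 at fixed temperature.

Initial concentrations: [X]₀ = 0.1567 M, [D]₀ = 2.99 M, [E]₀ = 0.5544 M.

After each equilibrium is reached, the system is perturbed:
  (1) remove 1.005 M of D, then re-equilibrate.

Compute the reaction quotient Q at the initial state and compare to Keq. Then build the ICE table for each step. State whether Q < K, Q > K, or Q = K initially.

Q₀ = 0.7762 vs Keq = 0.002094 ⇒ Q>K, reverse
Step 1:
                  X         D         E
  Initial    0.1567      2.99    0.5544
  Change     0.2644    0.2644   -0.3966
  Equil      0.4211     3.254    0.1578
  solve Keq expr → x = -0.1322; check Q = 0.002094
Then remove 1.005 M of D.
Step 2:
                  X         D         E
  Initial    0.4211     2.249    0.1578
  Change     0.0199    0.0199  -0.02984
  Equil       0.441     2.269     0.128
  solve Keq expr → x = -0.009948; check Q = 0.002094

Q₀ = 0.7762; Q > K (proceeds reverse)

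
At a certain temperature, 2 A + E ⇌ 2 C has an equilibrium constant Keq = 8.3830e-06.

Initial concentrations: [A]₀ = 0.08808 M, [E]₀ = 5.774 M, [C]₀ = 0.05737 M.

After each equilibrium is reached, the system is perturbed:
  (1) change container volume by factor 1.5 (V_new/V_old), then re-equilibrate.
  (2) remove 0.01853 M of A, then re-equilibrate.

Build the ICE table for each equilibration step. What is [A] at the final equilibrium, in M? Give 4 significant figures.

[A]_eq = 0.07799 M

Q₀ = 0.07347 vs Keq = 8.3830e-06 ⇒ Q>K, reverse
Step 1:
                    A           E           C
  init        0.08808       5.774     0.05737
  Δ           0.05636     0.02818    -0.05636
  eq           0.1444       5.802    0.001007
  solve Keq expr → x = -0.02818; check Q = 8.3830e-06
Then change container volume by factor 1.5 (V_new/V_old).
Step 2:
                    A           E           C
  init         0.0963       3.868  6.7158e-04
  Δ        1.2254e-04  6.1268e-05 -1.2254e-04
  eq          0.09642       3.868  5.4905e-04
  solve Keq expr → x = -6.1268e-05; check Q = 8.3830e-06
Then remove 0.01853 M of A.
Step 3:
                    A           E           C
  init        0.07789       3.868  5.4905e-04
  Δ        1.0492e-04  5.2459e-05 -1.0492e-04
  eq          0.07799       3.868  4.4413e-04
  solve Keq expr → x = -5.2459e-05; check Q = 8.3830e-06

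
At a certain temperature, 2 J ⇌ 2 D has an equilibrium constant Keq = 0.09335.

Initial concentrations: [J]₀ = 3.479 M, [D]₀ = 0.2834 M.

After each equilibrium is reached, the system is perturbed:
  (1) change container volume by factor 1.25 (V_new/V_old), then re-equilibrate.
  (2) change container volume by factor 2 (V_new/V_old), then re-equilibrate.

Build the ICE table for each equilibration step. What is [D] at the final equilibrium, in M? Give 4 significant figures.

[D]_eq = 0.3522 M

Q₀ = 0.006636 vs Keq = 0.09335 ⇒ Q<K, forward
Step 1:
                  J         D
  Initial     3.479    0.2834
  Change    -0.5971    0.5971
  Equil       2.882    0.8805
  solve Keq expr → x = 0.2986; check Q = 0.09335
Then change container volume by factor 1.25 (V_new/V_old).
Step 2:
                  J         D
  Initial     2.306    0.7044
  Change          0         0
  Equil       2.306    0.7044
  solve Keq expr → x = 0; check Q = 0.09335
Then change container volume by factor 2 (V_new/V_old).
Step 3:
                  J         D
  Initial     1.153    0.3522
  Change          0         0
  Equil       1.153    0.3522
  solve Keq expr → x = 0; check Q = 0.09335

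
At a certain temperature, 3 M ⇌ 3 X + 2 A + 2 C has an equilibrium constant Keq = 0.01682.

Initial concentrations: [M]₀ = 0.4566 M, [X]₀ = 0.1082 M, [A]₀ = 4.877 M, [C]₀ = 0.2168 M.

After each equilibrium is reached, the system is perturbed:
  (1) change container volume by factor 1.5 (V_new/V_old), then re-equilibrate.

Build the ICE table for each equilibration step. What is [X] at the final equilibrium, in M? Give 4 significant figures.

[X]_eq = 0.1046 M

Q₀ = 0.01488 vs Keq = 0.01682 ⇒ Q<K, forward
Step 1:
                  M         X         A         C
  Initial    0.4566    0.1082     4.877    0.2168
  Change  -0.003045  0.003045   0.00203   0.00203
  Equil      0.4536    0.1112     4.879    0.2188
  solve Keq expr → x = 0.001015; check Q = 0.01682
Then change container volume by factor 1.5 (V_new/V_old).
Step 2:
                  M         X         A         C
  Initial    0.3024   0.07416     3.253    0.1459
  Change   -0.03042   0.03042   0.02028   0.02028
  Equil       0.272    0.1046     3.273    0.1662
  solve Keq expr → x = 0.01014; check Q = 0.01682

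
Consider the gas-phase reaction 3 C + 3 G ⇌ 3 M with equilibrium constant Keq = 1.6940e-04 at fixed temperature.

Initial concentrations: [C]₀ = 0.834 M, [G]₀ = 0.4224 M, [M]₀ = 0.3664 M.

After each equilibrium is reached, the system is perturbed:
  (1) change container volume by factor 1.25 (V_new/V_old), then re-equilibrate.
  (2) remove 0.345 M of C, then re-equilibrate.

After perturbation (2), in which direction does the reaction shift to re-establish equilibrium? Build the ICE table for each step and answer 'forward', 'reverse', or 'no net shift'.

Q₀ = 1.125 vs Keq = 1.6940e-04 ⇒ Q>K, reverse
Step 1:
                   C          G          M
  I            0.834     0.4224     0.3664
  C           0.3191     0.3191    -0.3191
  E            1.153     0.7415    0.04731
  solve Keq expr → x = -0.1064; check Q = 1.6940e-04
Then change container volume by factor 1.25 (V_new/V_old).
Step 2:
                   C          G          M
  I           0.9225     0.5932    0.03785
  C         0.006981   0.006981  -0.006981
  E           0.9295     0.6002    0.03087
  solve Keq expr → x = -0.002327; check Q = 1.6940e-04
Then remove 0.345 M of C.
Step 3:
                   C          G          M
  I           0.5845     0.6002    0.03087
  C          0.01075    0.01075   -0.01075
  E           0.5952     0.6109    0.02012
  solve Keq expr → x = -0.003582; check Q = 1.6940e-04

Direction: reverse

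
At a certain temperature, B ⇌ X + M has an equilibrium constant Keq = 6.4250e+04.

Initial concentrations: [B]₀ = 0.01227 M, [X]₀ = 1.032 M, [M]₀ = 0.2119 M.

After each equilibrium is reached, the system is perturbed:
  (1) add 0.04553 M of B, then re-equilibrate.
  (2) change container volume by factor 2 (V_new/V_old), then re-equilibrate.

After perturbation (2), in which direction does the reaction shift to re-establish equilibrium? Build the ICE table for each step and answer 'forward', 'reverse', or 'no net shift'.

Q₀ = 17.82 vs Keq = 6.4250e+04 ⇒ Q<K, forward
Step 1:
                   B          X          M
  init       0.01227      1.032     0.2119
  Δ         -0.01227    0.01227    0.01227
  eq      3.6434e-06      1.044     0.2242
  solve Keq expr → x = 0.01227; check Q = 6.4250e+04
Then add 0.04553 M of B.
Step 2:
                   B          X          M
  init       0.04553      1.044     0.2242
  Δ         -0.04553    0.04553    0.04553
  eq      4.5745e-06       1.09     0.2697
  solve Keq expr → x = 0.04553; check Q = 6.4250e+04
Then change container volume by factor 2 (V_new/V_old).
Step 3:
                   B          X          M
  init    2.2873e-06     0.5449     0.1348
  Δ       -1.1436e-06 1.1436e-06 1.1436e-06
  eq      1.1436e-06     0.5449     0.1348
  solve Keq expr → x = 1.1436e-06; check Q = 6.4250e+04

Direction: forward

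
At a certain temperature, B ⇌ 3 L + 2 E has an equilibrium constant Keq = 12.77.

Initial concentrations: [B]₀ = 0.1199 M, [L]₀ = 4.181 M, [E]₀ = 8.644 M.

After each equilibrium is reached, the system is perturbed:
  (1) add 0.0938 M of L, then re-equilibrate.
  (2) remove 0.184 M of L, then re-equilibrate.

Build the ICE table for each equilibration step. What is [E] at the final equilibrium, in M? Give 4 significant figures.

[E]_eq = 6.402 M

Q₀ = 4.5546e+04 vs Keq = 12.77 ⇒ Q>K, reverse
Step 1:
                    B           L           E
  I            0.1199       4.181       8.644
  C             1.148      -3.443      -2.295
  E             1.268      0.7378       6.349
  solve Keq expr → x = -1.148; check Q = 12.77
Then add 0.0938 M of L.
Step 2:
                    B           L           E
  I             1.268      0.8316       6.349
  C             0.028      -0.084      -0.056
  E             1.296      0.7476       6.293
  solve Keq expr → x = -0.028; check Q = 12.77
Then remove 0.184 M of L.
Step 3:
                    B           L           E
  I             1.296      0.5636       6.293
  C          -0.05494      0.1648      0.1099
  E             1.241      0.7284       6.402
  solve Keq expr → x = 0.05494; check Q = 12.77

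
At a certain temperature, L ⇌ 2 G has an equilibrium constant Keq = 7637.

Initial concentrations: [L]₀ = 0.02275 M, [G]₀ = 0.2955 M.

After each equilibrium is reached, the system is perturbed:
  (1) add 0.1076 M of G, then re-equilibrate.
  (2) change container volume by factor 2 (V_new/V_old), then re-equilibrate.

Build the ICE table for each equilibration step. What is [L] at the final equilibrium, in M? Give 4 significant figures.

Q₀ = 3.838 vs Keq = 7637 ⇒ Q<K, forward
Step 1:
                    L           G
  Initial     0.02275      0.2955
  Change     -0.02273     0.04547
  Equil    1.5223e-05       0.341
  solve Keq expr → x = 0.02273; check Q = 7637
Then add 0.1076 M of G.
Step 2:
                    L           G
  Initial  1.5223e-05      0.4486
  Change   1.1121e-05 -2.2243e-05
  Equil    2.6345e-05      0.4485
  solve Keq expr → x = -1.1121e-05; check Q = 7637
Then change container volume by factor 2 (V_new/V_old).
Step 3:
                    L           G
  Initial  1.3172e-05      0.2243
  Change  -6.5854e-06  1.3171e-05
  Equil    6.5870e-06      0.2243
  solve Keq expr → x = 6.5854e-06; check Q = 7637

[L]_eq = 6.5870e-06 M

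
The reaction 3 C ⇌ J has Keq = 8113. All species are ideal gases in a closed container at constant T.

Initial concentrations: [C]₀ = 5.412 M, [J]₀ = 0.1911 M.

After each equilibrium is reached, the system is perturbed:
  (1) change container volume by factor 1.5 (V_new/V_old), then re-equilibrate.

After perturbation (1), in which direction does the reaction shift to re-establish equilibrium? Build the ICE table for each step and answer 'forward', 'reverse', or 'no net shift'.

Direction: reverse

Q₀ = 0.001206 vs Keq = 8113 ⇒ Q<K, forward
Step 1:
                   C          J
  Initial      5.412     0.1911
  Change       -5.35      1.783
  Equil      0.06243      1.974
  solve Keq expr → x = 1.783; check Q = 8113
Then change container volume by factor 1.5 (V_new/V_old).
Step 2:
                   C          J
  Initial    0.04162      1.316
  Change     0.01286  -0.004286
  Equil      0.05448      1.312
  solve Keq expr → x = -0.004286; check Q = 8113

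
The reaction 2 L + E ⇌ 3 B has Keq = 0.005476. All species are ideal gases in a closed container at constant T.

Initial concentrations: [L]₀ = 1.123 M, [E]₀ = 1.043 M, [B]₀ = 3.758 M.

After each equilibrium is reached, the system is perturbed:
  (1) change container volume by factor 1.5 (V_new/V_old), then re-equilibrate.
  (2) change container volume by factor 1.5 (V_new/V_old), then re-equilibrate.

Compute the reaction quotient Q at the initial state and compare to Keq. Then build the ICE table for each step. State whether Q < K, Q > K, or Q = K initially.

Q₀ = 40.35 vs Keq = 0.005476 ⇒ Q>K, reverse
Step 1:
                   L          E          B
  Initial      1.123      1.043      3.758
  Change       2.171      1.085     -3.256
  Equil        3.294      2.128     0.5019
  solve Keq expr → x = -1.085; check Q = 0.005476
Then change container volume by factor 1.5 (V_new/V_old).
Step 2:
                   L          E          B
  Initial      2.196      1.419     0.3346
  Change           0          0          0
  Equil        2.196      1.419     0.3346
  solve Keq expr → x = 0; check Q = 0.005476
Then change container volume by factor 1.5 (V_new/V_old).
Step 3:
                   L          E          B
  Initial      1.464     0.9459     0.2231
  Change           0          0          0
  Equil        1.464     0.9459     0.2231
  solve Keq expr → x = 0; check Q = 0.005476

Q₀ = 40.35; Q > K (proceeds reverse)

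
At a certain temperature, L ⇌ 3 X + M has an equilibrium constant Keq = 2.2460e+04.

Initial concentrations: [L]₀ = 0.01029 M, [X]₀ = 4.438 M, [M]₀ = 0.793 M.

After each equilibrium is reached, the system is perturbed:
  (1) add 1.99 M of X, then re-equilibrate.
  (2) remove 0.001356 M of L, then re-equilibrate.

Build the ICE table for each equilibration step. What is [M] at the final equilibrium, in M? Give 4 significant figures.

Q₀ = 6736 vs Keq = 2.2460e+04 ⇒ Q<K, forward
Step 1:
                   L          X          M
  init       0.01029      4.438      0.793
  Δ        -0.007131    0.02139   0.007131
  eq        0.003159      4.459     0.8001
  solve Keq expr → x = 0.007131; check Q = 2.2460e+04
Then add 1.99 M of X.
Step 2:
                   L          X          M
  init      0.003159      6.449     0.8001
  Δ         0.006241   -0.01872  -0.006241
  eq          0.0094      6.431     0.7939
  solve Keq expr → x = -0.006241; check Q = 2.2460e+04
Then remove 0.001356 M of L.
Step 3:
                   L          X          M
  init      0.008044      6.431     0.7939
  Δ         0.001323  -0.003969  -0.001323
  eq        0.009367      6.427     0.7926
  solve Keq expr → x = -0.001323; check Q = 2.2460e+04

[M]_eq = 0.7926 M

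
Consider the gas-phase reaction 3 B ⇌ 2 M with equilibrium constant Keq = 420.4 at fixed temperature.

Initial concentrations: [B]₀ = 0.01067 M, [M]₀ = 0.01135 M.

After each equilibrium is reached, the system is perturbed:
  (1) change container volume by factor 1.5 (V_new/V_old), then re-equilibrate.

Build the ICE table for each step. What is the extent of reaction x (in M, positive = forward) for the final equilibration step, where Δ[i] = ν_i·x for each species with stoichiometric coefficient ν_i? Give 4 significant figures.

x = -1.8839e-04 M

Q₀ = 106 vs Keq = 420.4 ⇒ Q<K, forward
Step 1:
                  B         M
  Initial   0.01067   0.01135
  Change  -0.003126  0.002084
  Equil    0.007544   0.01343
  solve Keq expr → x = 0.001042; check Q = 420.4
Then change container volume by factor 1.5 (V_new/V_old).
Step 2:
                  B         M
  Initial  0.005029  0.008956
  Change  5.6517e-04 -3.7678e-04
  Equil    0.005594  0.008579
  solve Keq expr → x = -1.8839e-04; check Q = 420.4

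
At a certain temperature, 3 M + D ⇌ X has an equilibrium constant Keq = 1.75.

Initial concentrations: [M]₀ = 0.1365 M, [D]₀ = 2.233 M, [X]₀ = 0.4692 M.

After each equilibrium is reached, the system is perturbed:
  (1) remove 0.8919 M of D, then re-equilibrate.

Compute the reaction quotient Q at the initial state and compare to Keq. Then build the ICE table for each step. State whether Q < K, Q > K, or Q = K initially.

Q₀ = 82.62; Q > K (proceeds reverse)

Q₀ = 82.62 vs Keq = 1.75 ⇒ Q>K, reverse
Step 1:
                   M          D          X
  Initial     0.1365      2.233     0.4692
  Change      0.3107     0.1036    -0.1036
  Equil       0.4472      2.337     0.3656
  solve Keq expr → x = -0.1036; check Q = 1.75
Then remove 0.8919 M of D.
Step 2:
                   M          D          X
  Initial     0.4472      1.445     0.3656
  Change     0.06467    0.02156   -0.02156
  Equil       0.5118      1.466     0.3441
  solve Keq expr → x = -0.02156; check Q = 1.75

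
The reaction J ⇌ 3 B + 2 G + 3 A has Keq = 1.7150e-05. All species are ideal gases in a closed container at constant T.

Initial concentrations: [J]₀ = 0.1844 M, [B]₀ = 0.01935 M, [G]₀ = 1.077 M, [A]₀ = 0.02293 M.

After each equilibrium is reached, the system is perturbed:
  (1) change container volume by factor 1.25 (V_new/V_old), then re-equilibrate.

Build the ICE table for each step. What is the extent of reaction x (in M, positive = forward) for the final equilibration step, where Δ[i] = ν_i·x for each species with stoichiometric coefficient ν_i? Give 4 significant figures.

Q₀ = 5.4945e-10 vs Keq = 1.7150e-05 ⇒ Q<K, forward
Step 1:
                  J         B         G         A
  init       0.1844   0.01935     1.077   0.02293
  Δ        -0.03049   0.09148   0.06098   0.09148
  eq         0.1539    0.1108     1.138    0.1144
  solve Keq expr → x = 0.03049; check Q = 1.7150e-05
Then change container volume by factor 1.25 (V_new/V_old).
Step 2:
                  J         B         G         A
  init       0.1231   0.08866    0.9104   0.09152
  Δ        -0.00825   0.02475    0.0165   0.02475
  eq         0.1149    0.1134    0.9269    0.1163
  solve Keq expr → x = 0.00825; check Q = 1.7150e-05

x = 0.00825 M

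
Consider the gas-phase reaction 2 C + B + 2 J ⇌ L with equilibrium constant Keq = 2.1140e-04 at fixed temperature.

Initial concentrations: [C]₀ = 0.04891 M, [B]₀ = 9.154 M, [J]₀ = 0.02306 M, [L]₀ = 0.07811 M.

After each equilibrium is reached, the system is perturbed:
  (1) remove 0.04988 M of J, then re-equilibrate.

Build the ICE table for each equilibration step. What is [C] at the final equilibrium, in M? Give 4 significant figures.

[C]_eq = 0.2051 M

Q₀ = 6708 vs Keq = 2.1140e-04 ⇒ Q>K, reverse
Step 1:
                   C          B          J          L
  init       0.04891      9.154    0.02306    0.07811
  Δ           0.1562    0.07811     0.1562   -0.07811
  eq          0.2051      9.232     0.1793 2.6392e-06
  solve Keq expr → x = -0.07811; check Q = 2.1140e-04
Then remove 0.04988 M of J.
Step 2:
                   C          B          J          L
  init        0.2051      9.232     0.1294 2.6392e-06
  Δ       2.5285e-06 1.2642e-06 2.5285e-06 -1.2642e-06
  eq          0.2051      9.232     0.1294 1.3750e-06
  solve Keq expr → x = -1.2642e-06; check Q = 2.1140e-04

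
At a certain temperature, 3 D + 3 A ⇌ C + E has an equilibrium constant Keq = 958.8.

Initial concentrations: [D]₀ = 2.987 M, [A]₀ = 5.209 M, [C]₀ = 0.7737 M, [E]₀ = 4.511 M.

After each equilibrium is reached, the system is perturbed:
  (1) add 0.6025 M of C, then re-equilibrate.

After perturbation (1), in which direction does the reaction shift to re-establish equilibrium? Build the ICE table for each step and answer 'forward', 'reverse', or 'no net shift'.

Q₀ = 9.2657e-04 vs Keq = 958.8 ⇒ Q<K, forward
Step 1:
                    D           A           C           E
  I             2.987       5.209      0.7737       4.511
  C            -2.894      -2.894      0.9647      0.9647
  E           0.09285       2.315       1.738       5.476
  solve Keq expr → x = 0.9647; check Q = 958.8
Then add 0.6025 M of C.
Step 2:
                    D           A           C           E
  I           0.09285       2.315       2.341       5.476
  C          0.009211    0.009211    -0.00307    -0.00307
  E            0.1021       2.324       2.338       5.473
  solve Keq expr → x = -0.00307; check Q = 958.8

Direction: reverse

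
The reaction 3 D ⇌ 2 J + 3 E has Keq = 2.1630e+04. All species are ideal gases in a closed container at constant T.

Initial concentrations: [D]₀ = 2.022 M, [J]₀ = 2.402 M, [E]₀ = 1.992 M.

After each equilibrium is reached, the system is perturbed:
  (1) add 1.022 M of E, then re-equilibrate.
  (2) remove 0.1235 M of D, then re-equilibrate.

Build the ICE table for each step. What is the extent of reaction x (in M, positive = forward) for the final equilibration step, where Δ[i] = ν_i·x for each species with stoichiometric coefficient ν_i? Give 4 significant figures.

Q₀ = 5.517 vs Keq = 2.1630e+04 ⇒ Q<K, forward
Step 1:
                   D          J          E
  init         2.022      2.402      1.992
  Δ           -1.713      1.142      1.713
  eq          0.3091      3.544      3.705
  solve Keq expr → x = 0.571; check Q = 2.1630e+04
Then add 1.022 M of E.
Step 2:
                   D          J          E
  init        0.3091      3.544      4.727
  Δ          0.07531    -0.0502   -0.07531
  eq          0.3844      3.494      4.652
  solve Keq expr → x = -0.0251; check Q = 2.1630e+04
Then remove 0.1235 M of D.
Step 3:
                   D          J          E
  init        0.2609      3.494      4.652
  Δ           0.1092   -0.07283    -0.1092
  eq          0.3701      3.421      4.542
  solve Keq expr → x = -0.03641; check Q = 2.1630e+04

x = -0.03641 M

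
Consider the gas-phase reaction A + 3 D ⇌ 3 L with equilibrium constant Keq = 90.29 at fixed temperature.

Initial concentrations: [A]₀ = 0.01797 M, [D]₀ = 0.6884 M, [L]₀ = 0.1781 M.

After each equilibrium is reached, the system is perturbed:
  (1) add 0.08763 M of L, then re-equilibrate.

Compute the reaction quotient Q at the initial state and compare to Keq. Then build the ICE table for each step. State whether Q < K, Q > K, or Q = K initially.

Q₀ = 0.9637 vs Keq = 90.29 ⇒ Q<K, forward
Step 1:
                   A          D          L
  init       0.01797     0.6884     0.1781
  Δ         -0.01744   -0.05233    0.05233
  eq      5.2658e-04     0.6361     0.2304
  solve Keq expr → x = 0.01744; check Q = 90.29
Then add 0.08763 M of L.
Step 2:
                   A          D          L
  init    5.2658e-04     0.6361     0.3181
  Δ       8.1122e-04   0.002434  -0.002434
  eq        0.001338     0.6385     0.3156
  solve Keq expr → x = -8.1122e-04; check Q = 90.29

Q₀ = 0.9637; Q < K (proceeds forward)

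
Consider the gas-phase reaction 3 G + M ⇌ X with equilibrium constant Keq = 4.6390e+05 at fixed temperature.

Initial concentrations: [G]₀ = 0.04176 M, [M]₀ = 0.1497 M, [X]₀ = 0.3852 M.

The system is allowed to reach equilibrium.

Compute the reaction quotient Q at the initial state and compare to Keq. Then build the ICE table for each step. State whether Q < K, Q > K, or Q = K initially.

Q₀ = 3.5333e+04 vs Keq = 4.6390e+05 ⇒ Q<K, forward
Step 1:
                  G         M         X
  I         0.04176    0.1497    0.3852
  C        -0.02361 -0.007872  0.007872
  E         0.01815    0.1418    0.3931
  solve Keq expr → x = 0.007872; check Q = 4.6390e+05

Q₀ = 3.5333e+04; Q < K (proceeds forward)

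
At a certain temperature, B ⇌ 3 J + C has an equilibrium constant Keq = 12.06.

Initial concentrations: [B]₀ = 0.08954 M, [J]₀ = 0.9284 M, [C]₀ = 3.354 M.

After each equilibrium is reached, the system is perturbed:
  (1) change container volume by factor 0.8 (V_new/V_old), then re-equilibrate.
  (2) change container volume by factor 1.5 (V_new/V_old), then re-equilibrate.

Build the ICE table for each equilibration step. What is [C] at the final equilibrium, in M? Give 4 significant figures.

[C]_eq = 2.78 M

Q₀ = 29.97 vs Keq = 12.06 ⇒ Q>K, reverse
Step 1:
                  B         J         C
  I         0.08954    0.9284     3.354
  C         0.04596   -0.1379  -0.04596
  E          0.1355    0.7905     3.308
  solve Keq expr → x = -0.04596; check Q = 12.06
Then change container volume by factor 0.8 (V_new/V_old).
Step 2:
                  B         J         C
  I          0.1694    0.9881     4.135
  C         0.04385   -0.1315  -0.04385
  E          0.2132    0.8566     4.091
  solve Keq expr → x = -0.04385; check Q = 12.06
Then change container volume by factor 1.5 (V_new/V_old).
Step 3:
                  B         J         C
  I          0.1421    0.5711     2.727
  C        -0.05274    0.1582   0.05274
  E         0.08941    0.7293      2.78
  solve Keq expr → x = 0.05274; check Q = 12.06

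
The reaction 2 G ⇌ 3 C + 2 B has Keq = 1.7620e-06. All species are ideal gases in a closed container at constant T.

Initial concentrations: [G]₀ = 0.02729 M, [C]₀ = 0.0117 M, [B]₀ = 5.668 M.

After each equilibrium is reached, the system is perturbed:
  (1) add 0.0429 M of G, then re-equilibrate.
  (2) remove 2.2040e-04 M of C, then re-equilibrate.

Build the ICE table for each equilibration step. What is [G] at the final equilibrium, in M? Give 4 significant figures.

[G]_eq = 0.07738 M

Q₀ = 0.06909 vs Keq = 1.7620e-06 ⇒ Q>K, reverse
Step 1:
                   G          C          B
  init       0.02729     0.0117      5.668
  Δ          0.00753   -0.01129   -0.00753
  eq         0.03482 4.0549e-04       5.66
  solve Keq expr → x = -0.003765; check Q = 1.7620e-06
Then add 0.0429 M of G.
Step 2:
                   G          C          B
  init       0.07772 4.0549e-04       5.66
  Δ       -1.9061e-04 2.8591e-04 1.9061e-04
  eq         0.07753 6.9141e-04      5.661
  solve Keq expr → x = 9.5305e-05; check Q = 1.7620e-06
Then remove 2.2040e-04 M of C.
Step 3:
                   G          C          B
  init       0.07753 4.7101e-04      5.661
  Δ       -1.4635e-04 2.1952e-04 1.4635e-04
  eq         0.07738 6.9052e-04      5.661
  solve Keq expr → x = 7.3173e-05; check Q = 1.7620e-06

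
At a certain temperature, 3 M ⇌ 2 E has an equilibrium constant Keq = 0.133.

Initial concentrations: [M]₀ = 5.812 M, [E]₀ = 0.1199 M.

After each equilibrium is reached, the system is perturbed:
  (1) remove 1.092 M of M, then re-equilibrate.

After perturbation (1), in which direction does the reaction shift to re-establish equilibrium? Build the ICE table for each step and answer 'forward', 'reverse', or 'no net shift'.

Q₀ = 7.3225e-05 vs Keq = 0.133 ⇒ Q<K, forward
Step 1:
                    M           E
  Initial       5.812      0.1199
  Change        -2.75       1.834
  Equil         3.062       1.954
  solve Keq expr → x = 0.9168; check Q = 0.133
Then remove 1.092 M of M.
Step 2:
                    M           E
  Initial        1.97       1.954
  Change       0.6333     -0.4222
  Equil         2.603       1.531
  solve Keq expr → x = -0.2111; check Q = 0.133

Direction: reverse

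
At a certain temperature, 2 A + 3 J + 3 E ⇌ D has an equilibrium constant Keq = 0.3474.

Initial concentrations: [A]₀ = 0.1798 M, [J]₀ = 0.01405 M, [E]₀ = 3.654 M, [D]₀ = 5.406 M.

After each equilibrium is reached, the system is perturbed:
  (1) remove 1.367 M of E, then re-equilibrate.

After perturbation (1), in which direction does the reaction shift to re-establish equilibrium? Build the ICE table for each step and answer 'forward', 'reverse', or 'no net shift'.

Direction: reverse

Q₀ = 1.2358e+06 vs Keq = 0.3474 ⇒ Q>K, reverse
Step 1:
                    A           J           E           D
  I            0.1798     0.01405       3.654       5.406
  C            0.4831      0.7246      0.7246     -0.2415
  E            0.6629      0.7387       4.379       5.164
  solve Keq expr → x = -0.2415; check Q = 0.3474
Then remove 1.367 M of E.
Step 2:
                    A           J           E           D
  I            0.6629      0.7387       3.012       5.164
  C            0.1144      0.1716      0.1716    -0.05722
  E            0.7773      0.9103       3.183       5.107
  solve Keq expr → x = -0.05722; check Q = 0.3474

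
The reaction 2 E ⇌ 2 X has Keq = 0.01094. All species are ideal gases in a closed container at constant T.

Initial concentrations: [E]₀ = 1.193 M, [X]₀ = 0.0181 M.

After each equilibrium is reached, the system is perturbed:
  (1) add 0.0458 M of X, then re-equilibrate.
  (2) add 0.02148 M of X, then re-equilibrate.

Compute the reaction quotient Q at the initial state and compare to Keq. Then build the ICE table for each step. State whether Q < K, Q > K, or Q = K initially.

Q₀ = 2.3018e-04; Q < K (proceeds forward)

Q₀ = 2.3018e-04 vs Keq = 0.01094 ⇒ Q<K, forward
Step 1:
                    E           X
  Initial       1.193      0.0181
  Change     -0.09658     0.09658
  Equil         1.096      0.1147
  solve Keq expr → x = 0.04829; check Q = 0.01094
Then add 0.0458 M of X.
Step 2:
                    E           X
  Initial       1.096      0.1605
  Change      0.04146    -0.04146
  Equil         1.138       0.119
  solve Keq expr → x = -0.02073; check Q = 0.01094
Then add 0.02148 M of X.
Step 3:
                    E           X
  Initial       1.138      0.1405
  Change      0.01945    -0.01945
  Equil         1.157      0.1211
  solve Keq expr → x = -0.009723; check Q = 0.01094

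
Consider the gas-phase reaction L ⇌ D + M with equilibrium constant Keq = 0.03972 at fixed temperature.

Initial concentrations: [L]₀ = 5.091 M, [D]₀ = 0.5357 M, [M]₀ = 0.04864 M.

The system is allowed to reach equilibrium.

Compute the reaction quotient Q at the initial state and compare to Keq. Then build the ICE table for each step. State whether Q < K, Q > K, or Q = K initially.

Q₀ = 0.005118 vs Keq = 0.03972 ⇒ Q<K, forward
Step 1:
                  L         D         M
  init        5.091    0.5357   0.04864
  Δ          -0.211     0.211     0.211
  eq           4.88    0.7467    0.2596
  solve Keq expr → x = 0.211; check Q = 0.03972

Q₀ = 0.005118; Q < K (proceeds forward)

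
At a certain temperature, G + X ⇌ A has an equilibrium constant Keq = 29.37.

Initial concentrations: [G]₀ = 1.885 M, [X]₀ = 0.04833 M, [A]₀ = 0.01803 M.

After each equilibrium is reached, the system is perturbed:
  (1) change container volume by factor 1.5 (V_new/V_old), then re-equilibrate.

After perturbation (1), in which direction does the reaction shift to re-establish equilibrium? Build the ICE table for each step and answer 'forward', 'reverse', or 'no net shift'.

Q₀ = 0.1979 vs Keq = 29.37 ⇒ Q<K, forward
Step 1:
                    G           X           A
  I             1.885     0.04833     0.01803
  C          -0.04712    -0.04712     0.04712
  E             1.838    0.001207     0.06515
  solve Keq expr → x = 0.04712; check Q = 29.37
Then change container volume by factor 1.5 (V_new/V_old).
Step 2:
                    G           X           A
  I             1.225  8.0468e-04     0.04344
  C        3.9109e-04  3.9109e-04 -3.9109e-04
  E             1.226    0.001196     0.04304
  solve Keq expr → x = -3.9109e-04; check Q = 29.37

Direction: reverse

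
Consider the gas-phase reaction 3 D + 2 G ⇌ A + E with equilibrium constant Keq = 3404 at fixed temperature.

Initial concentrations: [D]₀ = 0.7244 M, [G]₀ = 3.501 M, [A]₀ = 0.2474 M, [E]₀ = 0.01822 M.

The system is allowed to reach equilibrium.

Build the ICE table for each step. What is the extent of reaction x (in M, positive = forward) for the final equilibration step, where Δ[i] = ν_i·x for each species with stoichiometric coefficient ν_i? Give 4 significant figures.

Q₀ = 9.6745e-04 vs Keq = 3404 ⇒ Q<K, forward
Step 1:
                  D         G         A         E
  init       0.7244     3.501    0.2474   0.01822
  Δ         -0.7086   -0.4724    0.2362    0.2362
  eq         0.0158     3.029    0.4836    0.2544
  solve Keq expr → x = 0.2362; check Q = 3404

x = 0.2362 M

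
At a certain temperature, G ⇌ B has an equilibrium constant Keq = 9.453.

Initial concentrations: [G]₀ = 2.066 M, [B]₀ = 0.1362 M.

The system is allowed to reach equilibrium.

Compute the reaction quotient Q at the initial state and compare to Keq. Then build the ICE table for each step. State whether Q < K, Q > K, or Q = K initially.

Q₀ = 0.06592 vs Keq = 9.453 ⇒ Q<K, forward
Step 1:
                  G         B
  init        2.066    0.1362
  Δ          -1.855     1.855
  eq         0.2107     1.992
  solve Keq expr → x = 1.855; check Q = 9.453

Q₀ = 0.06592; Q < K (proceeds forward)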